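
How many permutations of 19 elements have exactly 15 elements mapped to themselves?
Choose the 15 fixed points C(19,15) = 3876, derange the rest: !4 = Σ_{j=0}^{4} (-1)^j·4!/j! = 24 - 24 + 12 - 4 + 1 = 9. Product = 3876 × 9 = 34884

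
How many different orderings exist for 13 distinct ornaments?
13! = 6227020800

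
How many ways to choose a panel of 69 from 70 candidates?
C(70,69) = 70!/(69!×1!) = 70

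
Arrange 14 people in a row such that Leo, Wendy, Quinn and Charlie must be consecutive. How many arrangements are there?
Treat the 4 as one block: (14-4+1)! × 4! = 39916800 × 24 = 958003200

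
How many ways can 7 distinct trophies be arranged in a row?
7! = 5040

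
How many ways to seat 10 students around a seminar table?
Circular: fix one position, arrange the rest. (10-1)! = 362880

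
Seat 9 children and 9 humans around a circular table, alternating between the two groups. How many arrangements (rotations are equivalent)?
Fix one of the children: (9-1)! ways for the remaining children, × 9! ways for the humans = 40320 × 362880 = 14631321600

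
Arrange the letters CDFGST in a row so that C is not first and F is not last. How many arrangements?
By inclusion-exclusion: 6! - 2×(6-1)! + (6-2)! = 720 - 240 + 24 = 504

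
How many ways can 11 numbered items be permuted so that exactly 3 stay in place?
Choose the 3 fixed points C(11,3) = 165, derange the rest: !8 = Σ_{j=0}^{8} (-1)^j·8!/j! = 40320 - 40320 + 20160 - 6720 + 1680 - 336 + 56 - 8 + 1 = 14833. Product = 165 × 14833 = 2447445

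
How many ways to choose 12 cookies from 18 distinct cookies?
C(18,12) = 18!/(12!×6!) = 18564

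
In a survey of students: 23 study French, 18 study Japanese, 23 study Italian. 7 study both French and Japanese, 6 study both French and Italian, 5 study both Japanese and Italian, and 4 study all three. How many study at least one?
|A∪B∪C| = 23+18+23-7-6-5+4 = 50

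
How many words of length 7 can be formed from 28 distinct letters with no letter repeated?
P(28,7) = 28!/(28-7)! = 5967561600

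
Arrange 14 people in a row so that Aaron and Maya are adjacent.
Treat as block: (14-1)! × 2! = 6227020800 × 2 = 12454041600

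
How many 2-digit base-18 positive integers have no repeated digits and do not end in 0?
Last digit: 17 nonzero choices. First digit: 16 (nonzero, ≠last). Middle 0: P(16,0) = 1. Total = 272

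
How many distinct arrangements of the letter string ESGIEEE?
7! / (1! × 4! × 1! × 1!) = 210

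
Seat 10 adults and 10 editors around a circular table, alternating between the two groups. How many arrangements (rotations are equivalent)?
Fix one of the adults: (10-1)! ways for the remaining adults, × 10! ways for the editors = 362880 × 3628800 = 1316818944000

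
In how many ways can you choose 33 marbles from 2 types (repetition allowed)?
C(33+2-1, 2-1) = C(34, 1) = 34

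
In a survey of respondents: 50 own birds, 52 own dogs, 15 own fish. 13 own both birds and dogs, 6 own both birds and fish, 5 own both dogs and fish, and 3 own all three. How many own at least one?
|A∪B∪C| = 50+52+15-13-6-5+3 = 96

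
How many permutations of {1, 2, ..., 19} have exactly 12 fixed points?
Choose the 12 fixed points C(19,12) = 50388, derange the rest: !7 = Σ_{j=0}^{7} (-1)^j·7!/j! = 5040 - 5040 + 2520 - 840 + 210 - 42 + 7 - 1 = 1854. Product = 50388 × 1854 = 93419352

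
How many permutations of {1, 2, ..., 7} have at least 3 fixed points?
Exactly j fixed points: C(7,j)·!(7-j); sum over j ≥ 3 (derangement numbers via !m = (m-1)·(!(m-1) + !(m-2)): !0..!4 = 1, 0, 1, 2, 9). Σ_{j=3}^{7} C(7,j)·!(7-j) = C(7,3)·!4 + C(7,4)·!3 + C(7,5)·!2 + C(7,6)·!1 + C(7,7)·!0 = 35·9 + 35·2 + 21·1 + 7·0 + 1·1 = 407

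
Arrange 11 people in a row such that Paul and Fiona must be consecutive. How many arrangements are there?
Treat the 2 as one block: (11-2+1)! × 2! = 3628800 × 2 = 7257600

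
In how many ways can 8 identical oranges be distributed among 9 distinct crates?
C(8+9-1, 9-1) = C(16, 8) = 12870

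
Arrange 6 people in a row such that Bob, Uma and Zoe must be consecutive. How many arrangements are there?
Treat the 3 as one block: (6-3+1)! × 3! = 24 × 6 = 144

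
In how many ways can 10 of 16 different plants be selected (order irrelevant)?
C(16,10) = 16!/(10!×6!) = 8008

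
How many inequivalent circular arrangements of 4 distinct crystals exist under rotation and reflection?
(4-1)!/2 = 6/2 = 3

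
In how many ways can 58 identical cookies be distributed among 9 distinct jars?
C(58+9-1, 9-1) = C(66, 8) = 5743572120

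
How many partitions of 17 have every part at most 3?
Let r_j(i) = number of partitions of i into parts ≤ j, for i = 0..17. r_1(i) = 1 for all i; r_j(i) = r_{j-1}(i) + r_j(i-j). Rows j = 2..3: ≤2: 1 1 2 2 3 3 4 4 5 5 6 6 7 7 8 8 9 9; ≤3: 1 1 2 3 4 5 7 8 10 12 14 16 19 21 24 27 30 33. r_3(17) = 33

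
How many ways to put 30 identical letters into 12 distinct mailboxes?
C(30+12-1, 12-1) = C(41, 11) = 3159461968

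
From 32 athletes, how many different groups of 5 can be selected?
C(32,5) = 32!/(5!×27!) = 201376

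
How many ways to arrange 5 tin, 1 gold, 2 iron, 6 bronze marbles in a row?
14! / (5! × 1! × 2! × 6!) = 504504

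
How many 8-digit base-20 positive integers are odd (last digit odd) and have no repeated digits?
Last∈{1,3,5,7,9,11,13,15,17,19}. Last=0: 0. Last nonzero: 10×18×P(18,6) = 2405894400. Total = 2405894400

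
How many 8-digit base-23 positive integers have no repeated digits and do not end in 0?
Last digit: 22 nonzero choices. First digit: 21 (nonzero, ≠last). Middle 6: P(21,6) = 39070080. Total = 18050376960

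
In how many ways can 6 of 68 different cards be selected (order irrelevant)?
C(68,6) = 68!/(6!×62!) = 109453344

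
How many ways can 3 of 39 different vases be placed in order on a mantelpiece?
P(39,3) = 39!/(39-3)! = 54834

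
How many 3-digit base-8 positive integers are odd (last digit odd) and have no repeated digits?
Last∈{1,3,5,7}. Last=0: 0. Last nonzero: 4×6×P(6,1) = 144. Total = 144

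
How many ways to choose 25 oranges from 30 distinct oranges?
C(30,25) = 30!/(25!×5!) = 142506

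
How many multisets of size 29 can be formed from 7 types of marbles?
C(29+7-1, 7-1) = C(35, 6) = 1623160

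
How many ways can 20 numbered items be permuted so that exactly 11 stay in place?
Choose the 11 fixed points C(20,11) = 167960, derange the rest: !9 = Σ_{j=0}^{9} (-1)^j·9!/j! = 362880 - 362880 + 181440 - 60480 + 15120 - 3024 + 504 - 72 + 9 - 1 = 133496. Product = 167960 × 133496 = 22421988160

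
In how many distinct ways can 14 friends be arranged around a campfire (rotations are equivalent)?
Circular: fix one position, arrange the rest. (14-1)! = 6227020800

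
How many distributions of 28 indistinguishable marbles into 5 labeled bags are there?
C(28+5-1, 5-1) = C(32, 4) = 35960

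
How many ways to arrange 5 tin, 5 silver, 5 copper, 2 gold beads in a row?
17! / (5! × 5! × 5! × 2!) = 102918816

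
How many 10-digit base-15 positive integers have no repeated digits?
First digit: 14 choices (nonzero). Then descending: 14 × 14 × 13 × 12 × 11 × 10 × 9 × 8 × 7 × 6 = 10170800640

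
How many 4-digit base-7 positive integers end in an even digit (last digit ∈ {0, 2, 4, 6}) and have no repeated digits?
Last∈{0,2,4,6}. Last=0: 120. Last nonzero: 3×5×P(5,2) = 300. Total = 420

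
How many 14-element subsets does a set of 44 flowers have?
C(44,14) = 44!/(14!×30!) = 114955808528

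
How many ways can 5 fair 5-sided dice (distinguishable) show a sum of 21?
Coefficient of x^21 in (x + x² + ... + x^5)^5. By inclusion-exclusion on dice exceeding 5: Σ_j (-1)^j C(5,j)·C(21-1-5j, 4) = C(5,0)·C(20,4) - C(5,1)·C(15,4) + C(5,2)·C(10,4) - C(5,3)·C(5,4) = 1·4845 - 5·1365 + 10·210 - 10·5 = 70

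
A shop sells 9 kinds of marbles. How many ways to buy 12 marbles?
C(12+9-1, 9-1) = C(20, 8) = 125970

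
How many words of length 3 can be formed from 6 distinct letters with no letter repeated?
P(6,3) = 6!/(6-3)! = 120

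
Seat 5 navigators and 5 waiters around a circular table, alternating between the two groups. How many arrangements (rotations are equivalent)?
Fix one of the navigators: (5-1)! ways for the remaining navigators, × 5! ways for the waiters = 24 × 120 = 2880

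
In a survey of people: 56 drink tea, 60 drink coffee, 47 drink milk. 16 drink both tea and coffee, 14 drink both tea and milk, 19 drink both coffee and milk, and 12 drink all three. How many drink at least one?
|A∪B∪C| = 56+60+47-16-14-19+12 = 126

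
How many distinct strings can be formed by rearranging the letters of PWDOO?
5! / (1! × 2! × 1! × 1!) = 60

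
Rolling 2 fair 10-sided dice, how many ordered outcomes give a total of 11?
Coefficient of x^11 in (x + x² + ... + x^10)^2. By inclusion-exclusion on dice exceeding 10: Σ_j (-1)^j C(2,j)·C(11-1-10j, 1) = C(2,0)·C(10,1) = 1·10 = 10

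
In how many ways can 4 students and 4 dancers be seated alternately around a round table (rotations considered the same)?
Fix one of the students: (4-1)! ways for the remaining students, × 4! ways for the dancers = 6 × 24 = 144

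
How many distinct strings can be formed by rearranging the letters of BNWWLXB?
7! / (1! × 2! × 2! × 1! × 1!) = 1260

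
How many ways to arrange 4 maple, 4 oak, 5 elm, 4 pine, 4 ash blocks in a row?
21! / (4! × 4! × 5! × 4! × 4!) = 1283268987000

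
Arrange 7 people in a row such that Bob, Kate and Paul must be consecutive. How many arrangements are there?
Treat the 3 as one block: (7-3+1)! × 3! = 120 × 6 = 720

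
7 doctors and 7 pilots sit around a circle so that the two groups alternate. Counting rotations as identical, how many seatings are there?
Fix one of the doctors: (7-1)! ways for the remaining doctors, × 7! ways for the pilots = 720 × 5040 = 3628800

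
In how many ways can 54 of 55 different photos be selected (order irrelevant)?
C(55,54) = 55!/(54!×1!) = 55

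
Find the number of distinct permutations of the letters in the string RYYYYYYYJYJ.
11! / (1! × 2! × 8!) = 495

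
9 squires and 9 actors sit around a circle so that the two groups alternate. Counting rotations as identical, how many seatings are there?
Fix one of the squires: (9-1)! ways for the remaining squires, × 9! ways for the actors = 40320 × 362880 = 14631321600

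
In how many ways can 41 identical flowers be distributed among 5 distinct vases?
C(41+5-1, 5-1) = C(45, 4) = 148995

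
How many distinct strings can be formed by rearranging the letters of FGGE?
4! / (2! × 1! × 1!) = 12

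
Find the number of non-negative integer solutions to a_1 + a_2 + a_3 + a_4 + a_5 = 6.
C(6+5-1, 5-1) = C(10, 4) = 210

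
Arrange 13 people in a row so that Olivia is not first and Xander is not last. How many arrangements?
By inclusion-exclusion: 13! - 2×(13-1)! + (13-2)! = 6227020800 - 958003200 + 39916800 = 5308934400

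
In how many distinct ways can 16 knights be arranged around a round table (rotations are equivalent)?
Circular: fix one position, arrange the rest. (16-1)! = 1307674368000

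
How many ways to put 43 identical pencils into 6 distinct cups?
C(43+6-1, 6-1) = C(48, 5) = 1712304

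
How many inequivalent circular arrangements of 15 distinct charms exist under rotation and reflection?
(15-1)!/2 = 87178291200/2 = 43589145600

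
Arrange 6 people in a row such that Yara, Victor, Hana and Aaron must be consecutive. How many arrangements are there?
Treat the 4 as one block: (6-4+1)! × 4! = 6 × 24 = 144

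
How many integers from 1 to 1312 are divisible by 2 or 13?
⌊1312/2⌋ + ⌊1312/13⌋ - ⌊1312/26⌋ = 656 + 100 - 50 = 706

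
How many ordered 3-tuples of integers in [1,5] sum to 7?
Coefficient of x^7 in (x + x² + ... + x^5)^3. By inclusion-exclusion on dice exceeding 5: Σ_j (-1)^j C(3,j)·C(7-1-5j, 2) = C(3,0)·C(6,2) = 1·15 = 15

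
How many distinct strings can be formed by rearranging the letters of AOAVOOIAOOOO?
12! / (7! × 1! × 3! × 1!) = 15840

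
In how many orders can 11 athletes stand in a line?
11! = 39916800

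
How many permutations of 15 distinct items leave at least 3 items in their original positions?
Exactly j fixed points: C(15,j)·!(15-j); sum over j ≥ 3 (derangement numbers via !m = (m-1)·(!(m-1) + !(m-2)): !0..!12 = 1, 0, 1, 2, 9, 44, 265, 1854, 14833, 133496, 1334961, 14684570, 176214841). Σ_{j=3}^{15} C(15,j)·!(15-j) = C(15,3)·!12 + C(15,4)·!11 + C(15,5)·!10 + C(15,6)·!9 + C(15,7)·!8 + C(15,8)·!7 + C(15,9)·!6 + C(15,10)·!5 + C(15,11)·!4 + C(15,12)·!3 + C(15,13)·!2 + C(15,14)·!1 + C(15,15)·!0 = 455·176214841 + 1365·14684570 + 3003·1334961 + 5005·133496 + 6435·14833 + 6435·1854 + 5005·265 + 3003·44 + 1365·9 + 455·2 + 105·1 + 15·0 + 1·1 = 105008078671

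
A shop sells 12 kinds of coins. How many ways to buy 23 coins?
C(23+12-1, 12-1) = C(34, 11) = 286097760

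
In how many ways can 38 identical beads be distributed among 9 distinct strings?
C(38+9-1, 9-1) = C(46, 8) = 260932815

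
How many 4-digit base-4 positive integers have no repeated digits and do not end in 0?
Last digit: 3 nonzero choices. First digit: 2 (nonzero, ≠last). Middle 2: P(2,2) = 2. Total = 12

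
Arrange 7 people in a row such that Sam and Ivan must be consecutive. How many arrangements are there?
Treat the 2 as one block: (7-2+1)! × 2! = 720 × 2 = 1440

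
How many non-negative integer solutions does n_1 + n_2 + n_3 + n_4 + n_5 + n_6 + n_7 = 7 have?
C(7+7-1, 7-1) = C(13, 6) = 1716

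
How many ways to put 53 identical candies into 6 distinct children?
C(53+6-1, 6-1) = C(58, 5) = 4582116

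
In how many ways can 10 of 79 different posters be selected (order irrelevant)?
C(79,10) = 79!/(10!×69!) = 1440680596355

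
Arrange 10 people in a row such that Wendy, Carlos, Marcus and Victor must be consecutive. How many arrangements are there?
Treat the 4 as one block: (10-4+1)! × 4! = 5040 × 24 = 120960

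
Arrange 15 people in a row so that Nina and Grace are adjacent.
Treat as block: (15-1)! × 2! = 87178291200 × 2 = 174356582400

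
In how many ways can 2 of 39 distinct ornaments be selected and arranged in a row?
P(39,2) = 39!/(39-2)! = 1482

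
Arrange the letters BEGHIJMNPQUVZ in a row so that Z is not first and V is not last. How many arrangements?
By inclusion-exclusion: 13! - 2×(13-1)! + (13-2)! = 6227020800 - 958003200 + 39916800 = 5308934400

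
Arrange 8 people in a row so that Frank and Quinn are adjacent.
Treat as block: (8-1)! × 2! = 5040 × 2 = 10080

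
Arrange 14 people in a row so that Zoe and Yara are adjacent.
Treat as block: (14-1)! × 2! = 6227020800 × 2 = 12454041600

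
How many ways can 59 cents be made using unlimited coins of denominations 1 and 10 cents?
Coefficient of x^59 in 1/(1-x^1) · 1/(1-x^10). Use j coins of 10 for j = 0..⌊59/10⌋ = 5, the rest in 1s: 5 + 1 = 6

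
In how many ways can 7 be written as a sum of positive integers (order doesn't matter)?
Pentagonal recurrence p(n) = p(n-1) + p(n-2) - p(n-5) - p(n-7) + p(n-12) + p(n-15) - ... gives p(0..6) = 1, 1, 2, 3, 5, 7, 11. p(7) = p(6) + p(5) - p(2) - p(0) = 11 + 7 - 2 - 1 = 15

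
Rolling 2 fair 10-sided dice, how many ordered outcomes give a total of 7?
Coefficient of x^7 in (x + x² + ... + x^10)^2. By inclusion-exclusion on dice exceeding 10: Σ_j (-1)^j C(2,j)·C(7-1-10j, 1) = C(2,0)·C(6,1) = 1·6 = 6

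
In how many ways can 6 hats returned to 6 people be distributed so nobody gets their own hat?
!6 = Σ_{j=0}^{6} (-1)^j·6!/j! = 720 - 720 + 360 - 120 + 30 - 6 + 1 = 265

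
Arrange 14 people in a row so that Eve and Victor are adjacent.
Treat as block: (14-1)! × 2! = 6227020800 × 2 = 12454041600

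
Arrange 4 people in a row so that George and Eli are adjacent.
Treat as block: (4-1)! × 2! = 6 × 2 = 12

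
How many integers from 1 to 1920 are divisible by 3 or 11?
⌊1920/3⌋ + ⌊1920/11⌋ - ⌊1920/33⌋ = 640 + 174 - 58 = 756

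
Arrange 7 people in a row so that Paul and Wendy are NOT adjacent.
Total - adjacent = 7! - (7-1)!×2 = 5040 - 1440 = 3600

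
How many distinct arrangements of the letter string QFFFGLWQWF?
10! / (1! × 1! × 2! × 2! × 4!) = 37800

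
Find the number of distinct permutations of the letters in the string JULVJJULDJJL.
12! / (5! × 1! × 2! × 1! × 3!) = 332640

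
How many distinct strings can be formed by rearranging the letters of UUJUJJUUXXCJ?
12! / (1! × 4! × 2! × 5!) = 83160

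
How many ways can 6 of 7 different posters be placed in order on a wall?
P(7,6) = 7!/(7-6)! = 5040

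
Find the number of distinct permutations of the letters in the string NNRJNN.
6! / (4! × 1! × 1!) = 30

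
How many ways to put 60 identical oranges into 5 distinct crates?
C(60+5-1, 5-1) = C(64, 4) = 635376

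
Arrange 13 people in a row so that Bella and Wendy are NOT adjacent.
Total - adjacent = 13! - (13-1)!×2 = 6227020800 - 958003200 = 5269017600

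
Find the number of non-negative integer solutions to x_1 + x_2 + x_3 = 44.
C(44+3-1, 3-1) = C(46, 2) = 1035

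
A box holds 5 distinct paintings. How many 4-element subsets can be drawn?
C(5,4) = 5!/(4!×1!) = 5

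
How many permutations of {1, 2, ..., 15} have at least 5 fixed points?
Exactly j fixed points: C(15,j)·!(15-j); sum over j ≥ 5 (derangement numbers via !m = (m-1)·(!(m-1) + !(m-2)): !0..!10 = 1, 0, 1, 2, 9, 44, 265, 1854, 14833, 133496, 1334961). Σ_{j=5}^{15} C(15,j)·!(15-j) = C(15,5)·!10 + C(15,6)·!9 + C(15,7)·!8 + C(15,8)·!7 + C(15,9)·!6 + C(15,10)·!5 + C(15,11)·!4 + C(15,12)·!3 + C(15,13)·!2 + C(15,14)·!1 + C(15,15)·!0 = 3003·1334961 + 5005·133496 + 6435·14833 + 6435·1854 + 5005·265 + 3003·44 + 1365·9 + 455·2 + 105·1 + 15·0 + 1·1 = 4785887966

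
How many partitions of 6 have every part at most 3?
Let r_j(i) = number of partitions of i into parts ≤ j, for i = 0..6. r_1(i) = 1 for all i; r_j(i) = r_{j-1}(i) + r_j(i-j). Rows j = 2..3: ≤2: 1 1 2 2 3 3 4; ≤3: 1 1 2 3 4 5 7. r_3(6) = 7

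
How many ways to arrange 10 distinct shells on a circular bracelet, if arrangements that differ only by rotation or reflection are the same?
(10-1)!/2 = 362880/2 = 181440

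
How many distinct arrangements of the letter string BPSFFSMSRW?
10! / (1! × 2! × 3! × 1! × 1! × 1! × 1!) = 302400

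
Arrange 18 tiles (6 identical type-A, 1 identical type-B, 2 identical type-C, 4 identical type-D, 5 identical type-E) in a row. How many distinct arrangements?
18! / (6! × 1! × 2! × 4! × 5!) = 1543782240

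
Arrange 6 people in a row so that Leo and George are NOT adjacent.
Total - adjacent = 6! - (6-1)!×2 = 720 - 240 = 480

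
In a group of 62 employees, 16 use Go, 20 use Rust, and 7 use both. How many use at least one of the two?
|A∪B| = |A| + |B| - |A∩B| = 16 + 20 - 7 = 29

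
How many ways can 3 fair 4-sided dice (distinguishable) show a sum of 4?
Coefficient of x^4 in (x + x² + ... + x^4)^3. By inclusion-exclusion on dice exceeding 4: Σ_j (-1)^j C(3,j)·C(4-1-4j, 2) = C(3,0)·C(3,2) = 1·3 = 3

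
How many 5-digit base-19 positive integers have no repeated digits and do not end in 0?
Last digit: 18 nonzero choices. First digit: 17 (nonzero, ≠last). Middle 3: P(17,3) = 4080. Total = 1248480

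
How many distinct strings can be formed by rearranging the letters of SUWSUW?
6! / (2! × 2! × 2!) = 90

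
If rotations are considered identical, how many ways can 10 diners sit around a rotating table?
Circular: fix one position, arrange the rest. (10-1)! = 362880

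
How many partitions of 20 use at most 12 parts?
By conjugation, equals partitions of 20 into parts ≤ 12. Let r_j(i) = number of partitions of i into parts ≤ j, for i = 0..20. r_1(i) = 1 for all i; r_j(i) = r_{j-1}(i) + r_j(i-j). Rows j = 2..12: ≤2: 1 1 2 2 3 3 4 4 5 5 6 6 7 7 8 8 9 9 10 10 11; ≤3: 1 1 2 3 4 5 7 8 10 12 14 16 19 21 24 27 30 33 37 40 44; ≤4: 1 1 2 3 5 6 9 11 15 18 23 27 34 39 47 54 64 72 84 94 108; ≤5: 1 1 2 3 5 7 10 13 18 23 30 37 47 57 70 84 101 119 141 164 192; ≤6: 1 1 2 3 5 7 11 14 20 26 35 44 58 71 90 110 136 163 199 235 282; ≤7: 1 1 2 3 5 7 11 15 21 28 38 49 65 82 105 131 164 201 248 300 364; ≤8: 1 1 2 3 5 7 11 15 22 29 40 52 70 89 116 146 186 230 288 352 434; ≤9: 1 1 2 3 5 7 11 15 22 30 41 54 73 94 123 157 201 252 318 393 488; ≤10: 1 1 2 3 5 7 11 15 22 30 42 55 75 97 128 164 212 267 340 423 530; ≤11: 1 1 2 3 5 7 11 15 22 30 42 56 76 99 131 169 219 278 355 445 560; ≤12: 1 1 2 3 5 7 11 15 22 30 42 56 77 100 133 172 224 285 366 460 582. r_12(20) = 582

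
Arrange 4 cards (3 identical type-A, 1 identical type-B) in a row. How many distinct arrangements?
4! / (3! × 1!) = 4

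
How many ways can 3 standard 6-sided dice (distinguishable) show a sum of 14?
Coefficient of x^14 in (x + x² + ... + x^6)^3. By inclusion-exclusion on dice exceeding 6: Σ_j (-1)^j C(3,j)·C(14-1-6j, 2) = C(3,0)·C(13,2) - C(3,1)·C(7,2) = 1·78 - 3·21 = 15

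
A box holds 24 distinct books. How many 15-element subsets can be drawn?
C(24,15) = 24!/(15!×9!) = 1307504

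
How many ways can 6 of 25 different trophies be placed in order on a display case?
P(25,6) = 25!/(25-6)! = 127512000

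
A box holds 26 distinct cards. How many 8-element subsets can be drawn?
C(26,8) = 26!/(8!×18!) = 1562275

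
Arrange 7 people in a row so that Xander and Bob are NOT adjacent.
Total - adjacent = 7! - (7-1)!×2 = 5040 - 1440 = 3600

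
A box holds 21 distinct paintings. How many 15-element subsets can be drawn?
C(21,15) = 21!/(15!×6!) = 54264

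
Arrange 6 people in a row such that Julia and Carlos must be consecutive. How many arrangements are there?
Treat the 2 as one block: (6-2+1)! × 2! = 120 × 2 = 240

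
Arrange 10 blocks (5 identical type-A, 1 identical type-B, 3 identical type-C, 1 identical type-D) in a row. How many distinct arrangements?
10! / (5! × 1! × 3! × 1!) = 5040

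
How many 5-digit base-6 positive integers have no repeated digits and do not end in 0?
Last digit: 5 nonzero choices. First digit: 4 (nonzero, ≠last). Middle 3: P(4,3) = 24. Total = 480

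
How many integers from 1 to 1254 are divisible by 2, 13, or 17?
⌊1254/2⌋+⌊1254/13⌋+⌊1254/17⌋ - ⌊1254/26⌋-⌊1254/34⌋-⌊1254/221⌋ + ⌊1254/442⌋ = 627+96+73 - 48-36-5 + 2 = 709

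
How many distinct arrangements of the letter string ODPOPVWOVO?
10! / (4! × 1! × 2! × 1! × 2!) = 37800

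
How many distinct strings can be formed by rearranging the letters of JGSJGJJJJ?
9! / (2! × 6! × 1!) = 252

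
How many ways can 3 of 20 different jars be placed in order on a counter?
P(20,3) = 20!/(20-3)! = 6840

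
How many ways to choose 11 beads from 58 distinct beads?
C(58,11) = 58!/(11!×47!) = 227692286640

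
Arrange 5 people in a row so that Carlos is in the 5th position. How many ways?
Fix one position: (5-1)! = 24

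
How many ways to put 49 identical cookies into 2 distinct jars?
C(49+2-1, 2-1) = C(50, 1) = 50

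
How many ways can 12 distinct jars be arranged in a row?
12! = 479001600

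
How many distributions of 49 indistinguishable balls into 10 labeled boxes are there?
C(49+10-1, 10-1) = C(58, 9) = 10648873950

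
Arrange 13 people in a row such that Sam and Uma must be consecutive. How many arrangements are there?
Treat the 2 as one block: (13-2+1)! × 2! = 479001600 × 2 = 958003200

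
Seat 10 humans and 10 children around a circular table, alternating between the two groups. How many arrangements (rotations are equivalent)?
Fix one of the humans: (10-1)! ways for the remaining humans, × 10! ways for the children = 362880 × 3628800 = 1316818944000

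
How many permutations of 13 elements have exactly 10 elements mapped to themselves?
Choose the 10 fixed points C(13,10) = 286, derange the rest: !3 = Σ_{j=0}^{3} (-1)^j·3!/j! = 6 - 6 + 3 - 1 = 2. Product = 286 × 2 = 572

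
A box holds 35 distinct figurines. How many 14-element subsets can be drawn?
C(35,14) = 35!/(14!×21!) = 2319959400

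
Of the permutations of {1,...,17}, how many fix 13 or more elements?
Exactly j fixed points: C(17,j)·!(17-j); sum over j ≥ 13 (derangement numbers via !m = (m-1)·(!(m-1) + !(m-2)): !0..!4 = 1, 0, 1, 2, 9). Σ_{j=13}^{17} C(17,j)·!(17-j) = C(17,13)·!4 + C(17,14)·!3 + C(17,15)·!2 + C(17,16)·!1 + C(17,17)·!0 = 2380·9 + 680·2 + 136·1 + 17·0 + 1·1 = 22917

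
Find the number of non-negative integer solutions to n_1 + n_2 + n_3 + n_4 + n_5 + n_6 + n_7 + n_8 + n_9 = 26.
C(26+9-1, 9-1) = C(34, 8) = 18156204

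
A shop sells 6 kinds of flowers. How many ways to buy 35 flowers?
C(35+6-1, 6-1) = C(40, 5) = 658008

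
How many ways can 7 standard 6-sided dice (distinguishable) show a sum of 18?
Coefficient of x^18 in (x + x² + ... + x^6)^7. By inclusion-exclusion on dice exceeding 6: Σ_j (-1)^j C(7,j)·C(18-1-6j, 6) = C(7,0)·C(17,6) - C(7,1)·C(11,6) = 1·12376 - 7·462 = 9142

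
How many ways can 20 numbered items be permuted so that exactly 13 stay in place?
Choose the 13 fixed points C(20,13) = 77520, derange the rest: !7 = Σ_{j=0}^{7} (-1)^j·7!/j! = 5040 - 5040 + 2520 - 840 + 210 - 42 + 7 - 1 = 1854. Product = 77520 × 1854 = 143722080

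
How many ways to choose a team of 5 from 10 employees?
C(10,5) = 10!/(5!×5!) = 252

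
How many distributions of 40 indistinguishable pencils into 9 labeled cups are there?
C(40+9-1, 9-1) = C(48, 8) = 377348994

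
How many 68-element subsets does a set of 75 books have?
C(75,68) = 75!/(68!×7!) = 1984829850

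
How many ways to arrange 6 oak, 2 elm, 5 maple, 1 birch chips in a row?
14! / (6! × 2! × 5! × 1!) = 504504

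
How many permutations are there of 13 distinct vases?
13! = 6227020800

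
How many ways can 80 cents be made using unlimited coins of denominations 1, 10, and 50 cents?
Coefficient of x^80 in 1/(1-x^1) · 1/(1-x^10) · 1/(1-x^50). Case on j = number of 50-cent coins (j = 0..1); remainder r = 80 - 50j is made from {1,10} in ⌊r/10⌋+1 ways. r = 80, 30 → 9 + 4 = 13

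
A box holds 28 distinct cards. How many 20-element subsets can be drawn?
C(28,20) = 28!/(20!×8!) = 3108105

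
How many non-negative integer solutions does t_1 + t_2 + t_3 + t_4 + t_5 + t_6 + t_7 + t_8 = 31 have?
C(31+8-1, 8-1) = C(38, 7) = 12620256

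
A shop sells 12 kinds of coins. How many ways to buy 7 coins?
C(7+12-1, 12-1) = C(18, 11) = 31824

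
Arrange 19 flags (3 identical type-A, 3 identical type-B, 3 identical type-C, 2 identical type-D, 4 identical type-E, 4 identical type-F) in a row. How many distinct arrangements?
19! / (3! × 3! × 3! × 2! × 4! × 4!) = 488864376000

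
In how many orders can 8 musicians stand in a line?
8! = 40320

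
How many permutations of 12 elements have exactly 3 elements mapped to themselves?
Choose the 3 fixed points C(12,3) = 220, derange the rest: !9 = Σ_{j=0}^{9} (-1)^j·9!/j! = 362880 - 362880 + 181440 - 60480 + 15120 - 3024 + 504 - 72 + 9 - 1 = 133496. Product = 220 × 133496 = 29369120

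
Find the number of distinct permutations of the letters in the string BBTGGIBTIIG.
11! / (3! × 3! × 3! × 2!) = 92400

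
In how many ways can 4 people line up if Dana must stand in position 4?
Fix one position: (4-1)! = 6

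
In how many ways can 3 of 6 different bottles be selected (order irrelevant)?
C(6,3) = 6!/(3!×3!) = 20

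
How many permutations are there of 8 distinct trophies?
8! = 40320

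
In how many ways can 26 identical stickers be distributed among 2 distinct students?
C(26+2-1, 2-1) = C(27, 1) = 27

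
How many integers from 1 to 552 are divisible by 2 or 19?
⌊552/2⌋ + ⌊552/19⌋ - ⌊552/38⌋ = 276 + 29 - 14 = 291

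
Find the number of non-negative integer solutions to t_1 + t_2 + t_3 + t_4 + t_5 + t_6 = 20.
C(20+6-1, 6-1) = C(25, 5) = 53130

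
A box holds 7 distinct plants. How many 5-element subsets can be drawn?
C(7,5) = 7!/(5!×2!) = 21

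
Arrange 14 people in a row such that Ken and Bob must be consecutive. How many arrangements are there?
Treat the 2 as one block: (14-2+1)! × 2! = 6227020800 × 2 = 12454041600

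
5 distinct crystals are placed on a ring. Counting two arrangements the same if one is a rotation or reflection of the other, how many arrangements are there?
(5-1)!/2 = 24/2 = 12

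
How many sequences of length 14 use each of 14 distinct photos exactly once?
14! = 87178291200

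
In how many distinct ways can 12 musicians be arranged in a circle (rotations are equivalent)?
Circular: fix one position, arrange the rest. (12-1)! = 39916800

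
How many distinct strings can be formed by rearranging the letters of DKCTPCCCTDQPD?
13! / (4! × 2! × 3! × 1! × 1! × 2!) = 10810800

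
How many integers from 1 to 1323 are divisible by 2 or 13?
⌊1323/2⌋ + ⌊1323/13⌋ - ⌊1323/26⌋ = 661 + 101 - 50 = 712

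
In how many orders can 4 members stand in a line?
4! = 24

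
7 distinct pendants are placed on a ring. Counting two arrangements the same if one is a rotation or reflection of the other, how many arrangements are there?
(7-1)!/2 = 720/2 = 360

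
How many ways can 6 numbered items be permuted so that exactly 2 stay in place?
Choose the 2 fixed points C(6,2) = 15, derange the rest: !4 = Σ_{j=0}^{4} (-1)^j·4!/j! = 24 - 24 + 12 - 4 + 1 = 9. Product = 15 × 9 = 135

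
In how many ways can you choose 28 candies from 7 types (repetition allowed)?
C(28+7-1, 7-1) = C(34, 6) = 1344904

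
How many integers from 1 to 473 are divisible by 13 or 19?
⌊473/13⌋ + ⌊473/19⌋ - ⌊473/247⌋ = 36 + 24 - 1 = 59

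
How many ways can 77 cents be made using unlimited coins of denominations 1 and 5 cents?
Coefficient of x^77 in 1/(1-x^1) · 1/(1-x^5). Use j coins of 5 for j = 0..⌊77/5⌋ = 15, the rest in 1s: 15 + 1 = 16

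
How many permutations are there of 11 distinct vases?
11! = 39916800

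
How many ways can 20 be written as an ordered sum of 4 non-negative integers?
C(20+4-1, 4-1) = C(23, 3) = 1771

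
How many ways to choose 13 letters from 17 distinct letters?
C(17,13) = 17!/(13!×4!) = 2380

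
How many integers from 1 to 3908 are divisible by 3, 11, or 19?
⌊3908/3⌋+⌊3908/11⌋+⌊3908/19⌋ - ⌊3908/33⌋-⌊3908/57⌋-⌊3908/209⌋ + ⌊3908/627⌋ = 1302+355+205 - 118-68-18 + 6 = 1664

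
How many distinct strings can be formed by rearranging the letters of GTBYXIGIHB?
10! / (1! × 1! × 1! × 2! × 2! × 1! × 2!) = 453600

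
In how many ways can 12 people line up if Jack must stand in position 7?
Fix one position: (12-1)! = 39916800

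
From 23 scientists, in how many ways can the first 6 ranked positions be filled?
P(23,6) = 23!/(23-6)! = 72681840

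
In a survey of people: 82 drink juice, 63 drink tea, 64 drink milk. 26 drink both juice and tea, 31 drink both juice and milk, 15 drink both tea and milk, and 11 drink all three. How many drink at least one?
|A∪B∪C| = 82+63+64-26-31-15+11 = 148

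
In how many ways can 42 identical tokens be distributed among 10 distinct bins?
C(42+10-1, 10-1) = C(51, 9) = 3042312350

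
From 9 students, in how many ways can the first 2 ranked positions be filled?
P(9,2) = 9!/(9-2)! = 72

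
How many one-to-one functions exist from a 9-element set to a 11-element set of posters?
P(11,9) = 11!/(11-9)! = 19958400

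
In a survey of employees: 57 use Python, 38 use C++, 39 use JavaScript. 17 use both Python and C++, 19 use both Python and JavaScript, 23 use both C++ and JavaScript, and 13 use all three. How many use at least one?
|A∪B∪C| = 57+38+39-17-19-23+13 = 88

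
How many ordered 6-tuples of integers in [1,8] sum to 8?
Coefficient of x^8 in (x + x² + ... + x^8)^6. By inclusion-exclusion on dice exceeding 8: Σ_j (-1)^j C(6,j)·C(8-1-8j, 5) = C(6,0)·C(7,5) = 1·21 = 21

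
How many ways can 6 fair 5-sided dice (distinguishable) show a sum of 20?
Coefficient of x^20 in (x + x² + ... + x^5)^6. By inclusion-exclusion on dice exceeding 5: Σ_j (-1)^j C(6,j)·C(20-1-5j, 5) = C(6,0)·C(19,5) - C(6,1)·C(14,5) + C(6,2)·C(9,5) = 1·11628 - 6·2002 + 15·126 = 1506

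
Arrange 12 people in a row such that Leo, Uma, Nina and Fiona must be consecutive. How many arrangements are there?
Treat the 4 as one block: (12-4+1)! × 4! = 362880 × 24 = 8709120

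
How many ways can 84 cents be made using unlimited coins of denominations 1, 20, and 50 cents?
Coefficient of x^84 in 1/(1-x^1) · 1/(1-x^20) · 1/(1-x^50). Case on j = number of 50-cent coins (j = 0..1); remainder r = 84 - 50j is made from {1,20} in ⌊r/20⌋+1 ways. r = 84, 34 → 5 + 2 = 7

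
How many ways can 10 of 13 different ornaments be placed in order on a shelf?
P(13,10) = 13!/(13-10)! = 1037836800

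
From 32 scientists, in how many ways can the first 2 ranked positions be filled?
P(32,2) = 32!/(32-2)! = 992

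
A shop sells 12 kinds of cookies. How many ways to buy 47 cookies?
C(47+12-1, 12-1) = C(58, 11) = 227692286640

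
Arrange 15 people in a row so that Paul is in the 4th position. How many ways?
Fix one position: (15-1)! = 87178291200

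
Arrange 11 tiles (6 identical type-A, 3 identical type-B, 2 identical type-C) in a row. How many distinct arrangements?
11! / (6! × 3! × 2!) = 4620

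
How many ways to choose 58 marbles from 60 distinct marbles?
C(60,58) = 60!/(58!×2!) = 1770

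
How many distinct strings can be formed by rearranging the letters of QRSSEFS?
7! / (1! × 1! × 3! × 1! × 1!) = 840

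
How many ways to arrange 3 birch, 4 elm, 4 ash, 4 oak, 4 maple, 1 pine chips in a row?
20! / (3! × 4! × 4! × 4! × 4! × 1!) = 1222160940000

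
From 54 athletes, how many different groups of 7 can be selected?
C(54,7) = 54!/(7!×47!) = 177100560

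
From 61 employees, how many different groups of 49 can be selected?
C(61,49) = 61!/(49!×12!) = 1742058970275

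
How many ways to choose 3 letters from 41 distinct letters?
C(41,3) = 41!/(3!×38!) = 10660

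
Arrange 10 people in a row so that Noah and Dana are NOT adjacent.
Total - adjacent = 10! - (10-1)!×2 = 3628800 - 725760 = 2903040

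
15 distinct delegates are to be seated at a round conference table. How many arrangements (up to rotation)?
Circular: fix one position, arrange the rest. (15-1)! = 87178291200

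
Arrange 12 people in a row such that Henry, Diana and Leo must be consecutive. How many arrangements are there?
Treat the 3 as one block: (12-3+1)! × 3! = 3628800 × 6 = 21772800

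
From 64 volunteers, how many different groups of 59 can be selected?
C(64,59) = 64!/(59!×5!) = 7624512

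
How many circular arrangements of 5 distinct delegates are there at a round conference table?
Circular: fix one position, arrange the rest. (5-1)! = 24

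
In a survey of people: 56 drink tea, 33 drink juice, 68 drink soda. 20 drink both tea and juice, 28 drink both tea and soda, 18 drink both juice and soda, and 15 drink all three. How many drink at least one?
|A∪B∪C| = 56+33+68-20-28-18+15 = 106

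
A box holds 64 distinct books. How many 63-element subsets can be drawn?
C(64,63) = 64!/(63!×1!) = 64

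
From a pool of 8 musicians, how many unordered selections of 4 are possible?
C(8,4) = 8!/(4!×4!) = 70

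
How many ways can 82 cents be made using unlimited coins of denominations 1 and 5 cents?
Coefficient of x^82 in 1/(1-x^1) · 1/(1-x^5). Use j coins of 5 for j = 0..⌊82/5⌋ = 16, the rest in 1s: 16 + 1 = 17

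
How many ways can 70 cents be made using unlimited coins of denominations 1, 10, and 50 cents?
Coefficient of x^70 in 1/(1-x^1) · 1/(1-x^10) · 1/(1-x^50). Case on j = number of 50-cent coins (j = 0..1); remainder r = 70 - 50j is made from {1,10} in ⌊r/10⌋+1 ways. r = 70, 20 → 8 + 3 = 11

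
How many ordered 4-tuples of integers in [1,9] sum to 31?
Coefficient of x^31 in (x + x² + ... + x^9)^4. By inclusion-exclusion on dice exceeding 9: Σ_j (-1)^j C(4,j)·C(31-1-9j, 3) = C(4,0)·C(30,3) - C(4,1)·C(21,3) + C(4,2)·C(12,3) - C(4,3)·C(3,3) = 1·4060 - 4·1330 + 6·220 - 4·1 = 56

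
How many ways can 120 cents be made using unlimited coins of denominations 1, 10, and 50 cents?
Coefficient of x^120 in 1/(1-x^1) · 1/(1-x^10) · 1/(1-x^50). Case on j = number of 50-cent coins (j = 0..2); remainder r = 120 - 50j is made from {1,10} in ⌊r/10⌋+1 ways. r = 120, 70, 20 → 13 + 8 + 3 = 24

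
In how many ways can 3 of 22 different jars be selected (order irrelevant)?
C(22,3) = 22!/(3!×19!) = 1540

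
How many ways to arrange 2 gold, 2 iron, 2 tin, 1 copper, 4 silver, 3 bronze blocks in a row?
14! / (2! × 2! × 2! × 1! × 4! × 3!) = 75675600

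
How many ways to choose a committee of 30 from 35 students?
C(35,30) = 35!/(30!×5!) = 324632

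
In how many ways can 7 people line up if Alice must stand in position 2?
Fix one position: (7-1)! = 720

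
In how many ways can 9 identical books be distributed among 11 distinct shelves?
C(9+11-1, 11-1) = C(19, 10) = 92378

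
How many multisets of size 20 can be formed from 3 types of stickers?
C(20+3-1, 3-1) = C(22, 2) = 231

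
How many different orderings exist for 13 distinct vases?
13! = 6227020800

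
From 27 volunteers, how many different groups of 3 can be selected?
C(27,3) = 27!/(3!×24!) = 2925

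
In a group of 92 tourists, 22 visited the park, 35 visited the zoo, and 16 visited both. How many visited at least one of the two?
|A∪B| = |A| + |B| - |A∩B| = 22 + 35 - 16 = 41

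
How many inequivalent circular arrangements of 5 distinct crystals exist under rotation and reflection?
(5-1)!/2 = 24/2 = 12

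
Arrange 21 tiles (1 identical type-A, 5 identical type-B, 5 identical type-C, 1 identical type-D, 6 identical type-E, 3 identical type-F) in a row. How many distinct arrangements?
21! / (1! × 5! × 5! × 1! × 6! × 3!) = 821292151680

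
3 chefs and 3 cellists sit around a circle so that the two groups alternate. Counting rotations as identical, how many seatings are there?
Fix one of the chefs: (3-1)! ways for the remaining chefs, × 3! ways for the cellists = 2 × 6 = 12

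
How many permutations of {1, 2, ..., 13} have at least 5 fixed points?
Exactly j fixed points: C(13,j)·!(13-j); sum over j ≥ 5 (derangement numbers via !m = (m-1)·(!(m-1) + !(m-2)): !0..!8 = 1, 0, 1, 2, 9, 44, 265, 1854, 14833). Σ_{j=5}^{13} C(13,j)·!(13-j) = C(13,5)·!8 + C(13,6)·!7 + C(13,7)·!6 + C(13,8)·!5 + C(13,9)·!4 + C(13,10)·!3 + C(13,11)·!2 + C(13,12)·!1 + C(13,13)·!0 = 1287·14833 + 1716·1854 + 1716·265 + 1287·44 + 715·9 + 286·2 + 78·1 + 13·0 + 1·1 = 22789989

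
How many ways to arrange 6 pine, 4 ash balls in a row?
10! / (6! × 4!) = 210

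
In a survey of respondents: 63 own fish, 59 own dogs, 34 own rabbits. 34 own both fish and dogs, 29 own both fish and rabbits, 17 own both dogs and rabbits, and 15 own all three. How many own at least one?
|A∪B∪C| = 63+59+34-34-29-17+15 = 91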